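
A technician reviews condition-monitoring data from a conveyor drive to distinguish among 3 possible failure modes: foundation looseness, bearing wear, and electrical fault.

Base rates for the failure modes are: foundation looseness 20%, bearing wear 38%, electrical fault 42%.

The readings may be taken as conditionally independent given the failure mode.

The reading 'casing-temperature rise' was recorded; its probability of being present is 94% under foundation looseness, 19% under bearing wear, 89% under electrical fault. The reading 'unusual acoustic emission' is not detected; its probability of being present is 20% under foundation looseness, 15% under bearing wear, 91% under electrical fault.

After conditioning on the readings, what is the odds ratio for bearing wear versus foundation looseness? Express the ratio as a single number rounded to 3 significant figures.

The normalizing constant cancels in an odds ratio, so compute prior × likelihood for the two hypotheses only (using 1 − P(present | H) for each absent reading):
  bearing wear: 0.38 × 0.19 × (1 − 0.15) = 0.06137
  foundation looseness: 0.20 × 0.94 × (1 − 0.20) = 0.1504
Posterior odds = 0.06137 / 0.1504 ≈ 0.408.

0.408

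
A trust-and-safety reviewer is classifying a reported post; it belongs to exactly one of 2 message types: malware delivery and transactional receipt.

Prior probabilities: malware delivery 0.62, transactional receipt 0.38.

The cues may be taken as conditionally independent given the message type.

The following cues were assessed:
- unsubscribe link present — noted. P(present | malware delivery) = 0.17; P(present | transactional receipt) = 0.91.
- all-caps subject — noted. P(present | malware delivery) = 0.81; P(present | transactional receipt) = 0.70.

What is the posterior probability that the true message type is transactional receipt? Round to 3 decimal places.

For each hypothesis, the unnormalized posterior weight is prior × product of the cue likelihoods:
  malware delivery: 0.62 × 0.17 × 0.81 = 0.085374
  transactional receipt: 0.38 × 0.91 × 0.70 = 0.24206
Marginal likelihood of the evidence = 0.32743.
P(transactional receipt | evidence) = 0.24206 / 0.32743 ≈ 0.739.

0.739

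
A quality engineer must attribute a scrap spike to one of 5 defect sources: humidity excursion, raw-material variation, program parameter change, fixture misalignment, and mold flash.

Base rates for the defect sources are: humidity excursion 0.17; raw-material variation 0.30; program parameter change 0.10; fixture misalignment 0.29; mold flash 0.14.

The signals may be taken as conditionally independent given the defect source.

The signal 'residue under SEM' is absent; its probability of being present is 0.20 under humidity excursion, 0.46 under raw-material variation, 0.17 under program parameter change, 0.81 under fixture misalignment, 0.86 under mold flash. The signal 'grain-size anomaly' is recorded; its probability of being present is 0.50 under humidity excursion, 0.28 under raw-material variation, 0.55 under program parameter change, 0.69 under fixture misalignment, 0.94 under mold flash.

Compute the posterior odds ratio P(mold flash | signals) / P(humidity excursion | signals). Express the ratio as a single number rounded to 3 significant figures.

0.271

Unnormalized posterior weight (prior times the signal likelihoods) for each of the two hypotheses (using 1 − P(present | H) for each absent signal):
  mold flash: 0.14 × (1 − 0.86) × 0.94 = 0.018424
  humidity excursion: 0.17 × (1 − 0.20) × 0.50 = 0.068
Odds(mold flash : humidity excursion) = 0.018424 / 0.068 ≈ 0.271.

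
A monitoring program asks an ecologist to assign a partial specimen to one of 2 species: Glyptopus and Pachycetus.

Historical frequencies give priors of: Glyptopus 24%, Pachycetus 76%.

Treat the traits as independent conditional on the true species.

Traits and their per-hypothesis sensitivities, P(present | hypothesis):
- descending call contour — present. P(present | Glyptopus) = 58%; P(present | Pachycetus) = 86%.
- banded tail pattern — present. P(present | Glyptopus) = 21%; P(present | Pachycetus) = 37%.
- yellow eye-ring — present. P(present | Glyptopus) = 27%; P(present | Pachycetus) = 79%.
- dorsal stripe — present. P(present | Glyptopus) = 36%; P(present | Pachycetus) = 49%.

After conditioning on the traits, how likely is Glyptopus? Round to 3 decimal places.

By Bayes' rule with conditional independence, the unnormalized weight for each hypothesis is prior × ∏ likelihoods:
  Glyptopus: 0.24 × 0.58 × 0.21 × 0.27 × 0.36 = 0.0028414
  Pachycetus: 0.76 × 0.86 × 0.37 × 0.79 × 0.49 = 0.093613
Marginal likelihood of the evidence = 0.096455.
P(Glyptopus | evidence) = 0.0028414 / 0.096455 ≈ 0.029.

0.029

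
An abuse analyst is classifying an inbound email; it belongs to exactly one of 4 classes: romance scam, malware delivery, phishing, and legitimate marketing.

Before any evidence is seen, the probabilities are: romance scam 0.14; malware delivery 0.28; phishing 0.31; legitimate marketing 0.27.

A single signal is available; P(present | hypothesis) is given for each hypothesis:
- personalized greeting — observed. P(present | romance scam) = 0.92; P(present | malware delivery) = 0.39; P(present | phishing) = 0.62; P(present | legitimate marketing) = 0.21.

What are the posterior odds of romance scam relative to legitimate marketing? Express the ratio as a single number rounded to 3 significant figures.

2.27

The normalizing constant cancels in an odds ratio, so compute prior × likelihood for the two hypotheses only:
  romance scam: 0.14 × 0.92 = 0.1288
  legitimate marketing: 0.27 × 0.21 = 0.0567
Posterior odds = 0.1288 / 0.0567 ≈ 2.27.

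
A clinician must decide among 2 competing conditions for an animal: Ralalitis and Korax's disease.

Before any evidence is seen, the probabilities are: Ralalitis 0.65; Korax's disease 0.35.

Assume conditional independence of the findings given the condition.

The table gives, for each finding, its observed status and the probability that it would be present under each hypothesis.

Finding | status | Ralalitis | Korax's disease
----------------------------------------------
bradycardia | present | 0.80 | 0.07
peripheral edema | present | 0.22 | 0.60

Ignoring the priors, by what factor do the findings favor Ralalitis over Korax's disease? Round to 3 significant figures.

Joint likelihood of the evidence pattern under each hypothesis:
  Ralalitis: 0.80 × 0.22 = 0.176
  Korax's disease: 0.07 × 0.60 = 0.042
Bayes factor = 0.176 / 0.042 ≈ 4.19

4.19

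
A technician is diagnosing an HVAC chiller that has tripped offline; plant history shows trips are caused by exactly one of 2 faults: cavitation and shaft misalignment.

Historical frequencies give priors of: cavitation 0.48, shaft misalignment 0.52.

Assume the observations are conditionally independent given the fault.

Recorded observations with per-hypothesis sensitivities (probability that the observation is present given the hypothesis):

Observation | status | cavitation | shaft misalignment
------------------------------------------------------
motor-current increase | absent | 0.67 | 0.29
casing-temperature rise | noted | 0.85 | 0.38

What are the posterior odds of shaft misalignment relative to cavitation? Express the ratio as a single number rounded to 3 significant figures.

Unnormalized posterior weight (prior times the observation likelihoods) for each of the two hypotheses (using 1 − P(present | H) for each absent observation):
  shaft misalignment: 0.52 × (1 − 0.29) × 0.38 = 0.1403
  cavitation: 0.48 × (1 − 0.67) × 0.85 = 0.13464
Odds(shaft misalignment : cavitation) = 0.1403 / 0.13464 ≈ 1.04.

1.04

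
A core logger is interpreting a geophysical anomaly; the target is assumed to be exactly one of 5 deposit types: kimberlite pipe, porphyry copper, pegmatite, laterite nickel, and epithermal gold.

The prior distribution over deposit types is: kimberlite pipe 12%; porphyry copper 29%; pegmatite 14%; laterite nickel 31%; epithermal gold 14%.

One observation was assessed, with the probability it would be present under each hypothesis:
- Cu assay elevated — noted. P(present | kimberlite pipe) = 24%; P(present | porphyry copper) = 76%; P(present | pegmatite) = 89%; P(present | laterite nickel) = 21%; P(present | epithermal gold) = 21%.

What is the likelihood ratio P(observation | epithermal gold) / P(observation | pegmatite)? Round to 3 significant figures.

0.236

The Bayes factor is the ratio of the two likelihoods.
  epithermal gold: 0.21
  pegmatite: 0.89
Bayes factor = 0.21 / 0.89 ≈ 0.236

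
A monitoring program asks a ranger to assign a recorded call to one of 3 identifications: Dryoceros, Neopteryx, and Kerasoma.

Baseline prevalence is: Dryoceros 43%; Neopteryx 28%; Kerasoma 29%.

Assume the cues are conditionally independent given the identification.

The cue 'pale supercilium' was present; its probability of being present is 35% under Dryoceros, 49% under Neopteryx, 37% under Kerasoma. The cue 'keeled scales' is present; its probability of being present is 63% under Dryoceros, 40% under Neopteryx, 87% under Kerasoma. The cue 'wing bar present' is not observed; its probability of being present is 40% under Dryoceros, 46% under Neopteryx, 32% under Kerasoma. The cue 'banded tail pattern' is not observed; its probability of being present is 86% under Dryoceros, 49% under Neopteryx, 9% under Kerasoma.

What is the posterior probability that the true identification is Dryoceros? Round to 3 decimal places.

0.099

Multiply each prior by the joint likelihood of the cue pattern (using 1 − P(present | H) for each absent cue):
  Dryoceros: 0.43 × 0.35 × 0.63 × (1 − 0.40) × (1 − 0.86) = 0.0079645
  Neopteryx: 0.28 × 0.49 × 0.40 × (1 − 0.46) × (1 − 0.49) = 0.015114
  Kerasoma: 0.29 × 0.37 × 0.87 × (1 − 0.32) × (1 − 0.09) = 0.057766
Normalizing constant Z = 0.0079645 + 0.015114 + 0.057766 = 0.080844.
P(Dryoceros | evidence) = 0.0079645 / 0.080844 ≈ 0.099.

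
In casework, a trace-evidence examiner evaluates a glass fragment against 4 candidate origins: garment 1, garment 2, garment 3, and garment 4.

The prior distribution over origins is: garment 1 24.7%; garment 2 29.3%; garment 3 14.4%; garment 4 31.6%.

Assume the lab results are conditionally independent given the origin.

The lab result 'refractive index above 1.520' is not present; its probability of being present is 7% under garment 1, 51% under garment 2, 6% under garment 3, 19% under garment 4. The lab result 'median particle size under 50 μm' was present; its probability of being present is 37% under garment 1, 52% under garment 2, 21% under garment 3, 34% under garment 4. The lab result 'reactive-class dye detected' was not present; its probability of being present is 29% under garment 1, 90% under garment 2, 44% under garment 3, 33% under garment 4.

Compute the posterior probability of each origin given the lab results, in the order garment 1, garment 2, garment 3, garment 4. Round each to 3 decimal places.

0.425, 0.053, 0.112, 0.411

For each hypothesis, the unnormalized posterior weight is prior × product of the lab result likelihoods (using 1 − P(present | H) for each absent lab result):
  garment 1: 0.247 × (1 − 0.07) × 0.37 × (1 − 0.29) = 0.060345
  garment 2: 0.293 × (1 − 0.51) × 0.52 × (1 − 0.90) = 0.0074656
  garment 3: 0.144 × (1 − 0.06) × 0.21 × (1 − 0.44) = 0.015918
  garment 4: 0.316 × (1 − 0.19) × 0.34 × (1 − 0.33) = 0.058308
Normalizing constant Z = 0.060345 + 0.0074656 + 0.015918 + 0.058308 = 0.14204.
P(garment 1 | evidence) = 0.060345 / 0.14204 ≈ 0.425
P(garment 2 | evidence) = 0.0074656 / 0.14204 ≈ 0.053
P(garment 3 | evidence) = 0.015918 / 0.14204 ≈ 0.112
P(garment 4 | evidence) = 0.058308 / 0.14204 ≈ 0.411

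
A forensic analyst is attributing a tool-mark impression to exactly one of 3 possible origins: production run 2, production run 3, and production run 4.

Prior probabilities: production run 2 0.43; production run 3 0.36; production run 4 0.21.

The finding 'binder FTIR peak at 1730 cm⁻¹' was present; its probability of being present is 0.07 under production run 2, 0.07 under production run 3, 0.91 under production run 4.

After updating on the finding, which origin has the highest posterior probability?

production run 4

For each hypothesis, the unnormalized posterior weight is prior × likelihood:
  production run 2: 0.43 × 0.07 = 0.0301
  production run 3: 0.36 × 0.07 = 0.0252
  production run 4: 0.21 × 0.91 = 0.1911
Marginal likelihood of the evidence = 0.2464.
P(production run 2 | evidence) ≈ 0.0301 / 0.2464 ≈ 0.122
P(production run 3 | evidence) ≈ 0.0252 / 0.2464 ≈ 0.102
P(production run 4 | evidence) ≈ 0.1911 / 0.2464 ≈ 0.776
The largest is 0.776, so production run 4 is most probable.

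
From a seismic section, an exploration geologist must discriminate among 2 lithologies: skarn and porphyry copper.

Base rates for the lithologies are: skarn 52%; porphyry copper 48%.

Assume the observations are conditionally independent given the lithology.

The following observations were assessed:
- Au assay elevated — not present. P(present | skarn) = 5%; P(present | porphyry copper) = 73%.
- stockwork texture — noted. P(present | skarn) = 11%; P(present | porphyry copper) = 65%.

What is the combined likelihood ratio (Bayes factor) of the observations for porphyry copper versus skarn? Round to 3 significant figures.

1.68

Take the product of per-observation likelihoods under each hypothesis (using 1 − P(present | H) for each absent observation), then divide.
  porphyry copper: (1 − 0.73) × 0.65 = 0.1755
  skarn: (1 − 0.05) × 0.11 = 0.1045
Bayes factor = 0.1755 / 0.1045 ≈ 1.68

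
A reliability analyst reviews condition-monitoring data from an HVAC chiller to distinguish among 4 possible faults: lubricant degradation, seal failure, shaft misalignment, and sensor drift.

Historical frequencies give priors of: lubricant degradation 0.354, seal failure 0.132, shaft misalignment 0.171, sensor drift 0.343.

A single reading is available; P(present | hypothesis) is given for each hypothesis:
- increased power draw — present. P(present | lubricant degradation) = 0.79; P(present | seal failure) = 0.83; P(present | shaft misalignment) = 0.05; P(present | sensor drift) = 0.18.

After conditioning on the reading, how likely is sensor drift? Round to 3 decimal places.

Multiply each prior by the likelihood of the reading:
  lubricant degradation: 0.354 × 0.79 = 0.27966
  seal failure: 0.132 × 0.83 = 0.10956
  shaft misalignment: 0.171 × 0.05 = 0.00855
  sensor drift: 0.343 × 0.18 = 0.06174
The unnormalized weights sum to 0.45951.
P(sensor drift | evidence) = 0.06174 / 0.45951 ≈ 0.134.

0.134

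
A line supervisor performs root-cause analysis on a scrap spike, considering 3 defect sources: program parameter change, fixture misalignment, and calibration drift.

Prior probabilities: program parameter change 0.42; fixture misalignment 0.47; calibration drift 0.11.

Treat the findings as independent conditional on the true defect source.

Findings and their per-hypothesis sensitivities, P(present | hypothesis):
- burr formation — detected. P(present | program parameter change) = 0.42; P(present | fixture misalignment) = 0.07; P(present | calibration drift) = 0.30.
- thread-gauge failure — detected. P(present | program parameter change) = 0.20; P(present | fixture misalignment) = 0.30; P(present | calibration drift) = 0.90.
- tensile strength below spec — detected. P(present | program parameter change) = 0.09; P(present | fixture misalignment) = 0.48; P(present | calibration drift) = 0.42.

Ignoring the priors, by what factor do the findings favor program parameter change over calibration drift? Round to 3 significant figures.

0.0667

The Bayes factor is the ratio of the joint likelihoods of the evidence pattern under the two hypotheses.
  program parameter change: 0.42 × 0.20 × 0.09 = 0.00756
  calibration drift: 0.30 × 0.90 × 0.42 = 0.1134
Bayes factor = 0.00756 / 0.1134 ≈ 0.0667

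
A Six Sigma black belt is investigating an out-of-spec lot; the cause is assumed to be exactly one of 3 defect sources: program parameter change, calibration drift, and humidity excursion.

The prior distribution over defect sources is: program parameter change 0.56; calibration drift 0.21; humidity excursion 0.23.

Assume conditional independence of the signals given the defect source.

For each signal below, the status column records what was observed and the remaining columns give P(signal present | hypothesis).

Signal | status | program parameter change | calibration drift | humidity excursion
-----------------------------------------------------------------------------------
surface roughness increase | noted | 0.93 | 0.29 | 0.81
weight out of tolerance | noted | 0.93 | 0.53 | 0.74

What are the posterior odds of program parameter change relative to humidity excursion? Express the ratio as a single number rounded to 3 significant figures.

The normalizing constant cancels in an odds ratio, so compute prior × likelihood for the two hypotheses only:
  program parameter change: 0.56 × 0.93 × 0.93 = 0.48434
  humidity excursion: 0.23 × 0.81 × 0.74 = 0.13786
Odds(program parameter change : humidity excursion) = 0.48434 / 0.13786 ≈ 3.51.

3.51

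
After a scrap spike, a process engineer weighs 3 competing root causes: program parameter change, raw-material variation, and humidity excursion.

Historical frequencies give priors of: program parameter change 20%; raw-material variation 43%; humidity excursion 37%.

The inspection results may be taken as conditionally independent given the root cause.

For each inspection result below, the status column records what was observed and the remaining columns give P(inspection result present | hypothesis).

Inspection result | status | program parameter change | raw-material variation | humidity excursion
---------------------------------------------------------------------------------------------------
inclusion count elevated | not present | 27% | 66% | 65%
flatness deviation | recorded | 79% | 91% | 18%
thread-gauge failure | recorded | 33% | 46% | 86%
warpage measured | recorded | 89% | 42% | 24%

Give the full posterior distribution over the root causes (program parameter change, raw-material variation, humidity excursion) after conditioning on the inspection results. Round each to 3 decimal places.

For each hypothesis, the unnormalized posterior weight is prior × product of the inspection result likelihoods (using 1 − P(present | H) for each absent inspection result):
  program parameter change: 0.20 × (1 − 0.27) × 0.79 × 0.33 × 0.89 = 0.033875
  raw-material variation: 0.43 × (1 − 0.66) × 0.91 × 0.46 × 0.42 = 0.025704
  humidity excursion: 0.37 × (1 − 0.65) × 0.18 × 0.86 × 0.24 = 0.0048112
Normalizing constant Z = 0.033875 + 0.025704 + 0.0048112 = 0.06439.
P(program parameter change | evidence) = 0.033875 / 0.06439 ≈ 0.526
P(raw-material variation | evidence) = 0.025704 / 0.06439 ≈ 0.399
P(humidity excursion | evidence) = 0.0048112 / 0.06439 ≈ 0.075

0.526, 0.399, 0.075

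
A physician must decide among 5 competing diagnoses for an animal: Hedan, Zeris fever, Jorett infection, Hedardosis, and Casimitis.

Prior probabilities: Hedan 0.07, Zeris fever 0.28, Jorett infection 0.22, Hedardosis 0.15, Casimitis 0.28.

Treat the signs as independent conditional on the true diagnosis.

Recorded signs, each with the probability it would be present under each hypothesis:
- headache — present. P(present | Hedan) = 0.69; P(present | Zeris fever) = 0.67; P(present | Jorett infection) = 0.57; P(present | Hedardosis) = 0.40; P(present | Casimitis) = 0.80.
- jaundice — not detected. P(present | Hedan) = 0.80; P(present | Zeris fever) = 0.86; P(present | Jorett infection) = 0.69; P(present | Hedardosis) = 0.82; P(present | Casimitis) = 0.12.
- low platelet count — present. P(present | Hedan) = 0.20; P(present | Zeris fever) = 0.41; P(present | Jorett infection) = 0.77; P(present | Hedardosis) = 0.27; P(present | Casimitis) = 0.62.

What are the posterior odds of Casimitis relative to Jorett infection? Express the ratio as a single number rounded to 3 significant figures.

4.08

Posterior odds equal prior odds times the likelihood ratio; only the two competing hypotheses matter (using 1 − P(present | H) for each absent sign).
  Casimitis: 0.28 × 0.80 × (1 − 0.12) × 0.62 = 0.12221
  Jorett infection: 0.22 × 0.57 × (1 − 0.69) × 0.77 = 0.029933
Posterior odds = 0.12221 / 0.029933 ≈ 4.08.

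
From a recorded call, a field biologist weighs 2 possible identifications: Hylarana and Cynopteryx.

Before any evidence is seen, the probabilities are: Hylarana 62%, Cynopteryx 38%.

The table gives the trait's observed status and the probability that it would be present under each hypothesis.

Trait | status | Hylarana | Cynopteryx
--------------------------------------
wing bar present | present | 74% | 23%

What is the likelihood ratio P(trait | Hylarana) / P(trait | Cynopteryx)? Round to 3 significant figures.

Likelihood of this trait under each hypothesis:
  Hylarana: 0.74
  Cynopteryx: 0.23
Bayes factor = 0.74 / 0.23 ≈ 3.22

3.22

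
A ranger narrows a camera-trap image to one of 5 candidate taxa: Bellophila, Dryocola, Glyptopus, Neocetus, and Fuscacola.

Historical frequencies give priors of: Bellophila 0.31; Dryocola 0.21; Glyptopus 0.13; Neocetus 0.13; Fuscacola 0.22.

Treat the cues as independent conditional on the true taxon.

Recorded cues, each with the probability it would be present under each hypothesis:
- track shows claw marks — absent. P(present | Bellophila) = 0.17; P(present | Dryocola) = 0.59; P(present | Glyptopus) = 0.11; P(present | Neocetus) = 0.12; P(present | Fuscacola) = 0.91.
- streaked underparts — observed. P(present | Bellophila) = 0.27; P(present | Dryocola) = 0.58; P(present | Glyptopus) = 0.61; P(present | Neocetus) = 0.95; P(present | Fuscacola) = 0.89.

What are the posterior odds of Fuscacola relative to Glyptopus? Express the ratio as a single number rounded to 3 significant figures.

0.250

Unnormalized posterior weight (prior times the cue likelihoods) for each of the two hypotheses (using 1 − P(present | H) for each absent cue):
  Fuscacola: 0.22 × (1 − 0.91) × 0.89 = 0.017622
  Glyptopus: 0.13 × (1 − 0.11) × 0.61 = 0.070577
Odds(Fuscacola : Glyptopus) = 0.017622 / 0.070577 ≈ 0.250.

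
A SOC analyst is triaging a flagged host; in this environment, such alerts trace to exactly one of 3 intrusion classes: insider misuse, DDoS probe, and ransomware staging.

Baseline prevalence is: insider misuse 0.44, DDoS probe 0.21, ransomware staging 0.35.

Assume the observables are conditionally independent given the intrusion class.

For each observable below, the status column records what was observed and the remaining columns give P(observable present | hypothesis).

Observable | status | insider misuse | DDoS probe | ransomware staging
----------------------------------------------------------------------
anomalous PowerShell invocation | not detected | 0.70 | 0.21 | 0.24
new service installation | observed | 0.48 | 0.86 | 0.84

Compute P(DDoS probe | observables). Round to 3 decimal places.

For each hypothesis, the unnormalized posterior weight is prior × product of the observable likelihoods (using 1 − P(present | H) for each absent observable):
  insider misuse: 0.44 × (1 − 0.70) × 0.48 = 0.06336
  DDoS probe: 0.21 × (1 − 0.21) × 0.86 = 0.14267
  ransomware staging: 0.35 × (1 − 0.24) × 0.84 = 0.22344
The unnormalized weights sum to 0.42947.
P(DDoS probe | evidence) = 0.14267 / 0.42947 ≈ 0.332.

0.332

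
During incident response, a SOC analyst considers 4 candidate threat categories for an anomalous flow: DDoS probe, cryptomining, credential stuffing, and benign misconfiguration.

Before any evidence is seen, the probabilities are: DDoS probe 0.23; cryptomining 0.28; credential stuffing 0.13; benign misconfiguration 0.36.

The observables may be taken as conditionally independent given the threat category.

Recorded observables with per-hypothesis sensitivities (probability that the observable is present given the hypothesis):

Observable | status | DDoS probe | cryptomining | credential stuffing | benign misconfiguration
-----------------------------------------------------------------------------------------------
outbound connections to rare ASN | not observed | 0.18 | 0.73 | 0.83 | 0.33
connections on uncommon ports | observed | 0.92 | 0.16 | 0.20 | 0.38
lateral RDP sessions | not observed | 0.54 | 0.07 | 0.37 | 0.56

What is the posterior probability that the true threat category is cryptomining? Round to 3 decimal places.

0.084

For each hypothesis, the unnormalized posterior weight is prior × product of the observable likelihoods (using 1 − P(present | H) for each absent observable):
  DDoS probe: 0.23 × (1 − 0.18) × 0.92 × (1 − 0.54) = 0.079816
  cryptomining: 0.28 × (1 − 0.73) × 0.16 × (1 − 0.07) = 0.011249
  credential stuffing: 0.13 × (1 − 0.83) × 0.20 × (1 − 0.37) = 0.0027846
  benign misconfiguration: 0.36 × (1 − 0.33) × 0.38 × (1 − 0.56) = 0.040329
The unnormalized weights sum to 0.13418.
P(cryptomining | evidence) = 0.011249 / 0.13418 ≈ 0.084.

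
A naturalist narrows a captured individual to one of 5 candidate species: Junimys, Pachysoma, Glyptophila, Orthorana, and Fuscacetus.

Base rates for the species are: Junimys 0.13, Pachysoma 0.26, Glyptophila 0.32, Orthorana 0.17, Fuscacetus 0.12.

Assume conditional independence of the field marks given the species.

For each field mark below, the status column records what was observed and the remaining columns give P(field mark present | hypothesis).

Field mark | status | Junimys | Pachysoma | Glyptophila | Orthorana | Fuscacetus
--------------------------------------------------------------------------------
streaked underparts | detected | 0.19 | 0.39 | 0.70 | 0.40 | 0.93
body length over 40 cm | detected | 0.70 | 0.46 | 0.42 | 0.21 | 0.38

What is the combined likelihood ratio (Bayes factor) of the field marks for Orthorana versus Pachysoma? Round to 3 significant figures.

The Bayes factor is the ratio of the joint likelihoods of the field mark pattern under the two hypotheses.
  Orthorana: 0.40 × 0.21 = 0.084
  Pachysoma: 0.39 × 0.46 = 0.1794
Bayes factor = 0.084 / 0.1794 ≈ 0.468

0.468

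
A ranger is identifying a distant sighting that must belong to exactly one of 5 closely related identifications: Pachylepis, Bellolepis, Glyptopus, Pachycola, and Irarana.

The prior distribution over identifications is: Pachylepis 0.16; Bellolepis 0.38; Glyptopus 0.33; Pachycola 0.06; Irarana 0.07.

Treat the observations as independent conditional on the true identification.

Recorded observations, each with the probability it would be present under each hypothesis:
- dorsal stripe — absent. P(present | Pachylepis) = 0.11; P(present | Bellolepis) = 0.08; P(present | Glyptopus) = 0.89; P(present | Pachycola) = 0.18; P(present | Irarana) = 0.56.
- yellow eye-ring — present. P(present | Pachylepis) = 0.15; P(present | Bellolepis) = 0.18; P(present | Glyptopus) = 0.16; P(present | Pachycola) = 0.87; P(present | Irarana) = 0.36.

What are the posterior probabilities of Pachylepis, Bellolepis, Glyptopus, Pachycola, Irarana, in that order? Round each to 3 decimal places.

0.148, 0.437, 0.040, 0.297, 0.077

By Bayes' rule with conditional independence, the unnormalized weight for each hypothesis is prior × ∏ likelihoods (using 1 − P(present | H) for each absent observation):
  Pachylepis: 0.16 × (1 − 0.11) × 0.15 = 0.02136
  Bellolepis: 0.38 × (1 − 0.08) × 0.18 = 0.062928
  Glyptopus: 0.33 × (1 − 0.89) × 0.16 = 0.005808
  Pachycola: 0.06 × (1 − 0.18) × 0.87 = 0.042804
  Irarana: 0.07 × (1 − 0.56) × 0.36 = 0.011088
The unnormalized weights sum to 0.14399.
P(Pachylepis | evidence) = 0.02136 / 0.14399 ≈ 0.148
P(Bellolepis | evidence) = 0.062928 / 0.14399 ≈ 0.437
P(Glyptopus | evidence) = 0.005808 / 0.14399 ≈ 0.040
P(Pachycola | evidence) = 0.042804 / 0.14399 ≈ 0.297
P(Irarana | evidence) = 0.011088 / 0.14399 ≈ 0.077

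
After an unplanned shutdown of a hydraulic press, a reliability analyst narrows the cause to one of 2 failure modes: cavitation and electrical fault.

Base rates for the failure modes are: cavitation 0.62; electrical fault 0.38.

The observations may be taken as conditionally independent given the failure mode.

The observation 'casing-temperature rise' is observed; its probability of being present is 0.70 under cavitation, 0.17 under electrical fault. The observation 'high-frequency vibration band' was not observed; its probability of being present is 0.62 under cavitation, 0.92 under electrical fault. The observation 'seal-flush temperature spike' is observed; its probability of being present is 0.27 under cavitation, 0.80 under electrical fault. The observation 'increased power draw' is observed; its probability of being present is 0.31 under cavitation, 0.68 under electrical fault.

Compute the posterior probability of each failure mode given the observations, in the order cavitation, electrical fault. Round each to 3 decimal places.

For each hypothesis, the unnormalized posterior weight is prior × product of the observation likelihoods (using 1 − P(present | H) for each absent observation):
  cavitation: 0.62 × 0.70 × (1 − 0.62) × 0.27 × 0.31 = 0.013804
  electrical fault: 0.38 × 0.17 × (1 − 0.92) × 0.80 × 0.68 = 0.0028114
Marginal likelihood of the evidence = 0.016615.
P(cavitation | evidence) = 0.013804 / 0.016615 ≈ 0.831
P(electrical fault | evidence) = 0.0028114 / 0.016615 ≈ 0.169

0.831, 0.169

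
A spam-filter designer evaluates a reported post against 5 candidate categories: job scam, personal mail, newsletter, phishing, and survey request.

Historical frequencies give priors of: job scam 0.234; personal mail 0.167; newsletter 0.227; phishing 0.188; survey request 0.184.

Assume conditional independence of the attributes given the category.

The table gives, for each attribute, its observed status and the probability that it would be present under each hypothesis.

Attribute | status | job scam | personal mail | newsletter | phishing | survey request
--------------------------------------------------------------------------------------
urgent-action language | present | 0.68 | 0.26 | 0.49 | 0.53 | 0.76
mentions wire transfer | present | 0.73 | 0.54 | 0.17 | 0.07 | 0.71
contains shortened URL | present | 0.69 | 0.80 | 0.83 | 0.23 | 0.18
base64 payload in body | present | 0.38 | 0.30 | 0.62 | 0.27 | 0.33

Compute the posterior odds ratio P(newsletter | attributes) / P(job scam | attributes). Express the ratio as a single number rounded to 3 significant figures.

0.319

Posterior odds equal prior odds times the likelihood ratio; only the two competing hypotheses matter.
  newsletter: 0.227 × 0.49 × 0.17 × 0.83 × 0.62 = 0.0097306
  job scam: 0.234 × 0.68 × 0.73 × 0.69 × 0.38 = 0.030457
Posterior odds = 0.0097306 / 0.030457 ≈ 0.319.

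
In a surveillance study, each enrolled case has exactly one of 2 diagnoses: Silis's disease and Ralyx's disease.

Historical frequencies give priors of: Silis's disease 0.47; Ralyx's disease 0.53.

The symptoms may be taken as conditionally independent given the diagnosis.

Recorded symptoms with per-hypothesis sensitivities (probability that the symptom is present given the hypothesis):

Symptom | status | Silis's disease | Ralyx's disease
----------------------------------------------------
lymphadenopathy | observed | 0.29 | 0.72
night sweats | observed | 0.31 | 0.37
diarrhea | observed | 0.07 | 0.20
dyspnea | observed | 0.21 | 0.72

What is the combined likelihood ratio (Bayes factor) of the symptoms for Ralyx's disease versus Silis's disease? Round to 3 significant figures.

29.0

The Bayes factor is the ratio of the joint likelihoods of the symptom pattern under the two hypotheses.
  Ralyx's disease: 0.72 × 0.37 × 0.20 × 0.72 = 0.038362
  Silis's disease: 0.29 × 0.31 × 0.07 × 0.21 = 0.0013215
Bayes factor = 0.038362 / 0.0013215 ≈ 29.0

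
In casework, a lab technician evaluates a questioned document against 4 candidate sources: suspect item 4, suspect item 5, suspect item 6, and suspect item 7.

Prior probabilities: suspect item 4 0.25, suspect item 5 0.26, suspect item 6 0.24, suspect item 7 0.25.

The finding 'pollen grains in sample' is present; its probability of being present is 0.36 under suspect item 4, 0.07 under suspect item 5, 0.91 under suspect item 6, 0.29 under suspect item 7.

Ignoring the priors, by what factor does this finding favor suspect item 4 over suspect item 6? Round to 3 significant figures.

0.396

Likelihood of this finding under each hypothesis:
  suspect item 4: 0.36
  suspect item 6: 0.91
Bayes factor = 0.36 / 0.91 ≈ 0.396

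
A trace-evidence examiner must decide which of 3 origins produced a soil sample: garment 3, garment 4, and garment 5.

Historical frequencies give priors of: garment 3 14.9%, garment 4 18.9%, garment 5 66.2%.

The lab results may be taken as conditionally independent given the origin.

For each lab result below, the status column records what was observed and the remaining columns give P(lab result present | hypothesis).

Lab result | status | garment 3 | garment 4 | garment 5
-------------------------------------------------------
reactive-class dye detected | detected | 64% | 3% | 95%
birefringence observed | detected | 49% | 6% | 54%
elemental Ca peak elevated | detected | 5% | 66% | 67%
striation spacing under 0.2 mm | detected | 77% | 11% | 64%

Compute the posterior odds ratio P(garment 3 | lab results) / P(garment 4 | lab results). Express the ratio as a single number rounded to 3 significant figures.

The normalizing constant cancels in an odds ratio, so compute prior × likelihood for the two hypotheses only:
  garment 3: 0.149 × 0.64 × 0.49 × 0.05 × 0.77 = 0.001799
  garment 4: 0.189 × 0.03 × 0.06 × 0.66 × 0.11 = 2.4699e-05
Posterior odds = 0.001799 / 2.4699e-05 ≈ 72.8.

72.8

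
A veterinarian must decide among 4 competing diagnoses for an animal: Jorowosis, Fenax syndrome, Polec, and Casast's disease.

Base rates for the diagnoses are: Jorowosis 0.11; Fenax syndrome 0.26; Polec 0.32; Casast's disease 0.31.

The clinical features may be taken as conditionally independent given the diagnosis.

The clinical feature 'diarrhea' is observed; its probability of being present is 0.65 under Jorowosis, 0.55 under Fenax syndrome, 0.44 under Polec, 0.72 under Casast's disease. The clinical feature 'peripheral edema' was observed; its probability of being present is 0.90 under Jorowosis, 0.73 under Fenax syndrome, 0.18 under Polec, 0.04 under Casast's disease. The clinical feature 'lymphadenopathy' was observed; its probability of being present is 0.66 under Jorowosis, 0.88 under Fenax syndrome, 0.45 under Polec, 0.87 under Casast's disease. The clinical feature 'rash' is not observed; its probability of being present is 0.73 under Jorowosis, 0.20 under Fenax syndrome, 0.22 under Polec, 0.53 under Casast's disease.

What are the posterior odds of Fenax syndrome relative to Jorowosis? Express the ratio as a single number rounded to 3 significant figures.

6.41

Unnormalized posterior weight (prior times the clinical feature likelihoods) for each of the two hypotheses (using 1 − P(present | H) for each absent clinical feature):
  Fenax syndrome: 0.26 × 0.55 × 0.73 × 0.88 × (1 − 0.20) = 0.073491
  Jorowosis: 0.11 × 0.65 × 0.90 × 0.66 × (1 − 0.73) = 0.011467
Posterior odds = 0.073491 / 0.011467 ≈ 6.41.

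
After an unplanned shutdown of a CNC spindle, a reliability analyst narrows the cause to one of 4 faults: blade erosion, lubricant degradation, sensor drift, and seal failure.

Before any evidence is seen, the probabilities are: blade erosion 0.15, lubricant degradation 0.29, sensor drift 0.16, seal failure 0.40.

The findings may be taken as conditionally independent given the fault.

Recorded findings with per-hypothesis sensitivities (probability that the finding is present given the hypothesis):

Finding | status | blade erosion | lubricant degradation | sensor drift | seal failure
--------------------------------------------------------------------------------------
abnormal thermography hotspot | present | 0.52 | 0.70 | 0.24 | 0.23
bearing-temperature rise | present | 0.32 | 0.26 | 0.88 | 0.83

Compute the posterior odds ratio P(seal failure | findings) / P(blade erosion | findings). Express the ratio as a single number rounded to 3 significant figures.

3.06

Unnormalized posterior weight (prior times the finding likelihoods) for each of the two hypotheses:
  seal failure: 0.40 × 0.23 × 0.83 = 0.07636
  blade erosion: 0.15 × 0.52 × 0.32 = 0.02496
Posterior odds = 0.07636 / 0.02496 ≈ 3.06.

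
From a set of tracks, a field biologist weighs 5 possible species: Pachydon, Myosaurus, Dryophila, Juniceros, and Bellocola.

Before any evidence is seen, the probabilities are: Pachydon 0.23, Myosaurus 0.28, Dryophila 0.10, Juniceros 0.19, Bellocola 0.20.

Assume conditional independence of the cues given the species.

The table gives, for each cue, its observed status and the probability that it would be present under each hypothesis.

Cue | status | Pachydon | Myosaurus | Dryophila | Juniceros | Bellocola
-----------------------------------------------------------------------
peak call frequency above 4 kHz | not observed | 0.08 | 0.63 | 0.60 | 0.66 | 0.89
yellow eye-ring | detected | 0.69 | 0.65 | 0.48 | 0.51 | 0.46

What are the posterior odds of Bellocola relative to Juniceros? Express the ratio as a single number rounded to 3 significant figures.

Posterior odds equal prior odds times the likelihood ratio; only the two competing hypotheses matter (using 1 − P(present | H) for each absent cue).
  Bellocola: 0.20 × (1 − 0.89) × 0.46 = 0.01012
  Juniceros: 0.19 × (1 − 0.66) × 0.51 = 0.032946
Odds(Bellocola : Juniceros) = 0.01012 / 0.032946 ≈ 0.307.

0.307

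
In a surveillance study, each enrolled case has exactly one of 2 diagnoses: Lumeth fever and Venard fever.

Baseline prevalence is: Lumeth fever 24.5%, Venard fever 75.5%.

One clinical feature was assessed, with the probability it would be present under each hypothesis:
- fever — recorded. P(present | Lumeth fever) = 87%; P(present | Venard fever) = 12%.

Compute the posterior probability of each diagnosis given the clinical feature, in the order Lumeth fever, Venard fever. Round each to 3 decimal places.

0.702, 0.298

For each hypothesis, the unnormalized posterior weight is prior × likelihood:
  Lumeth fever: 0.245 × 0.87 = 0.21315
  Venard fever: 0.755 × 0.12 = 0.0906
Normalizing constant Z = 0.21315 + 0.0906 = 0.30375.
P(Lumeth fever | evidence) = 0.21315 / 0.30375 ≈ 0.702
P(Venard fever | evidence) = 0.0906 / 0.30375 ≈ 0.298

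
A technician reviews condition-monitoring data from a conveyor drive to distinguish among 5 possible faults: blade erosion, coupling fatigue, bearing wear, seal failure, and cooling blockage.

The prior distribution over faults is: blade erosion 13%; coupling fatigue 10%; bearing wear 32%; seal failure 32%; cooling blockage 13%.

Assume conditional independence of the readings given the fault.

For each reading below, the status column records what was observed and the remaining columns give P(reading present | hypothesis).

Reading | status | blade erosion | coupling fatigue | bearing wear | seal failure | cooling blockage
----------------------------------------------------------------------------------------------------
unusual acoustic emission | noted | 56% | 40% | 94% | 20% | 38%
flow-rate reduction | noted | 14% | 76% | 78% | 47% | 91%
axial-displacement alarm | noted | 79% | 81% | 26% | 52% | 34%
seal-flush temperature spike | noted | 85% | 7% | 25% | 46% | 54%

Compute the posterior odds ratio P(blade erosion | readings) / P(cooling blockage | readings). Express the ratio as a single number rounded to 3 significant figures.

Unnormalized posterior weight (prior times the reading likelihoods) for each of the two hypotheses:
  blade erosion: 0.13 × 0.56 × 0.14 × 0.79 × 0.85 = 0.0068439
  cooling blockage: 0.13 × 0.38 × 0.91 × 0.34 × 0.54 = 0.0082536
Odds(blade erosion : cooling blockage) = 0.0068439 / 0.0082536 ≈ 0.829.

0.829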